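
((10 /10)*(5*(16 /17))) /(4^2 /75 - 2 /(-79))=237000 /12019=19.72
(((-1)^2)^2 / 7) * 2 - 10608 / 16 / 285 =-1357 / 665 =-2.04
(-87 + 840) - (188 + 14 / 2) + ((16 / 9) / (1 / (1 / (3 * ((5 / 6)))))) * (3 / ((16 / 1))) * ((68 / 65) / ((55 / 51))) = 9976562 / 17875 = 558.13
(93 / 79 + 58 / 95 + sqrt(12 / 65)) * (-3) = -6.65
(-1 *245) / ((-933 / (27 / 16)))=2205 / 4976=0.44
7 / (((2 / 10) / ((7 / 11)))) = 245 / 11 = 22.27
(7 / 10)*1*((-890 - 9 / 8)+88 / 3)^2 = 2994505423 / 5760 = 519879.41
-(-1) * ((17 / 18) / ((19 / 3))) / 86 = 17 / 9804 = 0.00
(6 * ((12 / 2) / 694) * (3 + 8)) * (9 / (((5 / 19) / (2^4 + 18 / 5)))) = 3318084 / 8675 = 382.49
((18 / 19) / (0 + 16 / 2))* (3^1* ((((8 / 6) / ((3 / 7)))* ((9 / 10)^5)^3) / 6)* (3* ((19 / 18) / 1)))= 480412641554181 / 4000000000000000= 0.12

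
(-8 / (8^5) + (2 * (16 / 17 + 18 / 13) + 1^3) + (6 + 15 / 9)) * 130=180835085 / 104448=1731.34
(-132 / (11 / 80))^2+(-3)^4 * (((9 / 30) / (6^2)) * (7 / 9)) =36864021 / 40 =921600.52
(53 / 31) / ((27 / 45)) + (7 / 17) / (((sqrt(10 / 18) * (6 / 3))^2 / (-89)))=-431351 / 31620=-13.64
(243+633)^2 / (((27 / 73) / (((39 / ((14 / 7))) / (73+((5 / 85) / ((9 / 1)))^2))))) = 473537945556 / 854429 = 554215.68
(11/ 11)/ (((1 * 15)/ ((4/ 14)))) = 2/ 105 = 0.02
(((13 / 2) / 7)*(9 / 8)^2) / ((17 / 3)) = 3159 / 15232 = 0.21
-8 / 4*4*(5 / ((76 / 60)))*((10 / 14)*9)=-27000 / 133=-203.01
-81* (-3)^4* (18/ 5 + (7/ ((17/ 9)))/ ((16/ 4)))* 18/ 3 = -30292137/ 170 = -178189.04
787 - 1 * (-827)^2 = -683142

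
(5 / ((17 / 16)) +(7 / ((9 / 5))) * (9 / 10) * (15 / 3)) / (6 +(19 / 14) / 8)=42280 / 11747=3.60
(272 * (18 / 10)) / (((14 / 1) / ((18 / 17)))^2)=11664 / 4165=2.80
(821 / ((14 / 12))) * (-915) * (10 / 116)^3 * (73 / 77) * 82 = -843144935625 / 26291342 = -32069.30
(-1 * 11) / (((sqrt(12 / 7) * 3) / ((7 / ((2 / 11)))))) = -847 * sqrt(21) / 36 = -107.82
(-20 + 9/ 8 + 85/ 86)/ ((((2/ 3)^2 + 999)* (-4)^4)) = -0.00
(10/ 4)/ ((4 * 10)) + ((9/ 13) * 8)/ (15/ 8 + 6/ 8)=3163/ 1456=2.17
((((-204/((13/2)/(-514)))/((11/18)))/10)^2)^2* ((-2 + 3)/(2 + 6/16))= 101520360924422947817914368/4965669011875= 20444447803839.75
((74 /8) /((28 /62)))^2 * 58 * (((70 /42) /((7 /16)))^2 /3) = 7630532200 /64827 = 117706.08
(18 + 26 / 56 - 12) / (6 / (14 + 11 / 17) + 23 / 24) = 90138 / 19075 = 4.73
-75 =-75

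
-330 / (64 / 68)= -2805 / 8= -350.62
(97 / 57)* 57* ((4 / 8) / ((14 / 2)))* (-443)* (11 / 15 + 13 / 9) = -300797 / 45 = -6684.38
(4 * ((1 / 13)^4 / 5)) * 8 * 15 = 96 / 28561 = 0.00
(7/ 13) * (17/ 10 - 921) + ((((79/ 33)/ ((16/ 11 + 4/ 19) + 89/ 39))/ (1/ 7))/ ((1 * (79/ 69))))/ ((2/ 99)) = -651331394/ 2091245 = -311.46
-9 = -9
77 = 77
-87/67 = -1.30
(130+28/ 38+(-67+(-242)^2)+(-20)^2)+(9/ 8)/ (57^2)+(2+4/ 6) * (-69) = 169940713/ 2888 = 58843.74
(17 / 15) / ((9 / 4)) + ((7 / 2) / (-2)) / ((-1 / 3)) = 3107 / 540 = 5.75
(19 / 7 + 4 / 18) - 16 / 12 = 101 / 63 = 1.60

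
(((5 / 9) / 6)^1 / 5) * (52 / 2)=13 / 27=0.48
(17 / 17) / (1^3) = 1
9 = 9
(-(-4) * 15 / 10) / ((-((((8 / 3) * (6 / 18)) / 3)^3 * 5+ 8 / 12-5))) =118098 / 82733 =1.43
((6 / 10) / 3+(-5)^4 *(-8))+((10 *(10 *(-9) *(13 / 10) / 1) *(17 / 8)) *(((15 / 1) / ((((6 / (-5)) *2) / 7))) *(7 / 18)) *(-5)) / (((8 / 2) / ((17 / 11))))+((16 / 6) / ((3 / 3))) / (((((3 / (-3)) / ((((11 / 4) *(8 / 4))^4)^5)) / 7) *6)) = -1996040329289971.10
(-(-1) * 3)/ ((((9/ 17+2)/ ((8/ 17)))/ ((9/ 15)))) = 72/ 215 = 0.33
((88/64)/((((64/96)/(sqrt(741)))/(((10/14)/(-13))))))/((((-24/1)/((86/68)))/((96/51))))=2365*sqrt(741)/210392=0.31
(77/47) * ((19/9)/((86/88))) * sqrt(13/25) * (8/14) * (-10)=-73568 * sqrt(13)/18189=-14.58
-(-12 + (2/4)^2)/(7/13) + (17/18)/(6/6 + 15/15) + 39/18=1541/63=24.46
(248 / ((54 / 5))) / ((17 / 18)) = 1240 / 51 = 24.31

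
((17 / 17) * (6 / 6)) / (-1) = -1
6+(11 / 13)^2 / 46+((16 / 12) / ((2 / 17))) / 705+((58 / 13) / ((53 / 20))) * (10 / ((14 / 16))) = 25.27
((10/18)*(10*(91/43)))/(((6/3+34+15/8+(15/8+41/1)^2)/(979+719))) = 164819200/15489417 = 10.64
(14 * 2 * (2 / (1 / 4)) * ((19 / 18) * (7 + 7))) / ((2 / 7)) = 104272 / 9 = 11585.78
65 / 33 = 1.97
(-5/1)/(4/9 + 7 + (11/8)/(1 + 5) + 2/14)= -5040/7879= -0.64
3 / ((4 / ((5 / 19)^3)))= 375 / 27436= 0.01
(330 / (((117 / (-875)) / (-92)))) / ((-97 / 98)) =-867790000 / 3783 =-229392.02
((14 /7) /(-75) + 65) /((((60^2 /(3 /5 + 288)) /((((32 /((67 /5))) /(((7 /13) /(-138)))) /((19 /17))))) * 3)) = -47656439116 /50124375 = -950.76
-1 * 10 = -10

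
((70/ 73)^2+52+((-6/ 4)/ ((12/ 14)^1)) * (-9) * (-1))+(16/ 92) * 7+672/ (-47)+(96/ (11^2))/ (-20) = 335266424021/ 13940770580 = 24.05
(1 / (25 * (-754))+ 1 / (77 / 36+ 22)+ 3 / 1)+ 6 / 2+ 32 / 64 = 53575978 / 8190325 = 6.54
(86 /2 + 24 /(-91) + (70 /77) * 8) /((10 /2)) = 50059 /5005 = 10.00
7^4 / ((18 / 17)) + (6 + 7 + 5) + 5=41231 / 18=2290.61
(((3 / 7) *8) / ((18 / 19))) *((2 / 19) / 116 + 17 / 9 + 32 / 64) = 6772 / 783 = 8.65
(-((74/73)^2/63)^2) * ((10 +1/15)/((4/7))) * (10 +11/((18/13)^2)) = -1443008387789/19563690216105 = -0.07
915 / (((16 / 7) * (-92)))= -6405 / 1472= -4.35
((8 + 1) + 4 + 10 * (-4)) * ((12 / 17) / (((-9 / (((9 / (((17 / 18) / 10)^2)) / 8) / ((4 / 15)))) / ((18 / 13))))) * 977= 86536309500 / 63869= 1354903.15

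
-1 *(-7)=7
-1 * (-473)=473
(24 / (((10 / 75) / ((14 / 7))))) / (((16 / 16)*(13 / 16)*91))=5760 / 1183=4.87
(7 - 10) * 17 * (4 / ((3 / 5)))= -340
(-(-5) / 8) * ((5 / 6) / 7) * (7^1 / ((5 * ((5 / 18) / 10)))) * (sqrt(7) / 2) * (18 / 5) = 27 * sqrt(7) / 4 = 17.86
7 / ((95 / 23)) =161 / 95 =1.69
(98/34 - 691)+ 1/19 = -222245/323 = -688.07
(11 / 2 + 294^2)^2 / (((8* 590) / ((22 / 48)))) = 328773848579 / 453120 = 725577.88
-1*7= -7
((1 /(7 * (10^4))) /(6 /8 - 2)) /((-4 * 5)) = 0.00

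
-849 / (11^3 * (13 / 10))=-8490 / 17303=-0.49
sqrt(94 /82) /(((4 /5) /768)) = 960 * sqrt(1927) /41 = 1027.85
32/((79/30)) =960/79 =12.15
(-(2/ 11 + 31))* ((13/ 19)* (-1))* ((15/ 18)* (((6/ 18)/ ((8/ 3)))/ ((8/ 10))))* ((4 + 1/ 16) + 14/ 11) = 34891675/ 2354176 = 14.82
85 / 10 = 17 / 2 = 8.50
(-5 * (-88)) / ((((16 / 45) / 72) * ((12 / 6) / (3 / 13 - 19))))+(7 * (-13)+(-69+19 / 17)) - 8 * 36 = -184892161 / 221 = -836616.11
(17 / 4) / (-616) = -0.01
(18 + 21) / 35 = 39 / 35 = 1.11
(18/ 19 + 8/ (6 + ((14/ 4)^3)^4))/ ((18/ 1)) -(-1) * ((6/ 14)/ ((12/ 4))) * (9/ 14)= 33509846319125/ 231952702758966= 0.14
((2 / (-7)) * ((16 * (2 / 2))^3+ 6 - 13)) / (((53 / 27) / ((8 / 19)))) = -1766448 / 7049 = -250.60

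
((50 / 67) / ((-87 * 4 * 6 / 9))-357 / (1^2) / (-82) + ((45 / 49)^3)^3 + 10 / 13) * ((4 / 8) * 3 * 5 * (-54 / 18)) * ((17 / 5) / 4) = -5763528975683415405555837 / 53965313979341481053792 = -106.80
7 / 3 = 2.33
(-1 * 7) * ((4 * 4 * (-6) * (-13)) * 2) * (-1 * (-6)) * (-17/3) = 594048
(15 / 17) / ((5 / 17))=3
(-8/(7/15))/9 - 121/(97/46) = -120766/2037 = -59.29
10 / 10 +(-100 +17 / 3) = -280 / 3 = -93.33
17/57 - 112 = -6367/57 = -111.70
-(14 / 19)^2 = -196 / 361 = -0.54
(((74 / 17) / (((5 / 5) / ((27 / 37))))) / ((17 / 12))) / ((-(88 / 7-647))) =4536 / 1283449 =0.00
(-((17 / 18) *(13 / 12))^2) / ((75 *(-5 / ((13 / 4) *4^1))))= 634933 / 17496000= 0.04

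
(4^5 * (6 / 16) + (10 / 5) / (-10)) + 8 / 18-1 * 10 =16841 / 45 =374.24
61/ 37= 1.65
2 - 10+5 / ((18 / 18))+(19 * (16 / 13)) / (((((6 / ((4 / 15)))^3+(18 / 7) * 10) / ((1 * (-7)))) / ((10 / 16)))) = -5001553 / 1662219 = -3.01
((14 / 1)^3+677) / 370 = 3421 / 370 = 9.25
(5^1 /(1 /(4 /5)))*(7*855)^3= 857536186500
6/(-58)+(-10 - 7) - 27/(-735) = -121259/7105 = -17.07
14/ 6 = 7/ 3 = 2.33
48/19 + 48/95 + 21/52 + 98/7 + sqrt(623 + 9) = 86131/4940 + 2 * sqrt(158) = 42.58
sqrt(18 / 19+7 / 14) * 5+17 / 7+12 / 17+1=492 / 119+5 * sqrt(2090) / 38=10.15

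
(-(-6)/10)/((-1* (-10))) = 3/50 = 0.06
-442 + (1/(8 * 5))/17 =-300559/680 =-442.00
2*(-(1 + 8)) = -18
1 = 1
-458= -458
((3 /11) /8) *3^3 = 81 /88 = 0.92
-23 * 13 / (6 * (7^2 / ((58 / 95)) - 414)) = 667 / 4467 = 0.15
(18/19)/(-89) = -18/1691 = -0.01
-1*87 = -87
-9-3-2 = -14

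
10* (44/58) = 220/29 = 7.59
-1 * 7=-7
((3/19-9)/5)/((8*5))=-21/475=-0.04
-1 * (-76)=76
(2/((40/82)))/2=41/20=2.05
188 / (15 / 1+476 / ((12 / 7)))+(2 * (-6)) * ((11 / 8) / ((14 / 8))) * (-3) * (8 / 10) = 357558 / 15365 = 23.27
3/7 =0.43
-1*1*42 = -42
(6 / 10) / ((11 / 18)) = 0.98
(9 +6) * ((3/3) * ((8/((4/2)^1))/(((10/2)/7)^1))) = 84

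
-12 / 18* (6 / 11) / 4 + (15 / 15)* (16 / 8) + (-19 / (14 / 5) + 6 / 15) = -3447 / 770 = -4.48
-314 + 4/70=-10988/35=-313.94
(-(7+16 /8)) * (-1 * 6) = 54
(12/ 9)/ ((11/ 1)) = 4/ 33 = 0.12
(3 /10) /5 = 3 /50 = 0.06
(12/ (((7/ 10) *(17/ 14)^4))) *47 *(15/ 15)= 30952320/ 83521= 370.59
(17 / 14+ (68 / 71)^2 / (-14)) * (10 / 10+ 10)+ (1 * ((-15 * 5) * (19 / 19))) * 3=-14987347 / 70574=-212.36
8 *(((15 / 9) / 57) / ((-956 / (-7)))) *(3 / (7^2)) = 10 / 95361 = 0.00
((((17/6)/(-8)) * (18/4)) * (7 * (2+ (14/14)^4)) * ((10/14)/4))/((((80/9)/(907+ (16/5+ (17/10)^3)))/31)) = -39063428631/2048000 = -19073.94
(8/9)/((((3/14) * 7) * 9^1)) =0.07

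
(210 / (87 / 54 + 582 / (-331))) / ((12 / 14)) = -1459710 / 877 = -1664.44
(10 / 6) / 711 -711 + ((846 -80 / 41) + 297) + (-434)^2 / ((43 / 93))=1533540844147 / 3760479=407804.66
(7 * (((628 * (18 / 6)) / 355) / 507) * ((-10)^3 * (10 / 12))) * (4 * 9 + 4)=-87920000 / 35997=-2442.43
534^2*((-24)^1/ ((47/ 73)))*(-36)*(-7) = -125897514624/ 47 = -2678670523.91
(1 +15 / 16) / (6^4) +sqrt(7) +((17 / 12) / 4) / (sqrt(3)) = 31 / 20736 +17 * sqrt(3) / 144 +sqrt(7) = 2.85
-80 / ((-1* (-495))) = -16 / 99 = -0.16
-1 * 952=-952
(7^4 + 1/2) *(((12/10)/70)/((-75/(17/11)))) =-81651/96250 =-0.85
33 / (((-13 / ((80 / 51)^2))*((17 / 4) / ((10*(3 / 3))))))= -2816000 / 191607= -14.70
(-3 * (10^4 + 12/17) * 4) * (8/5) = -16321152/85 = -192013.55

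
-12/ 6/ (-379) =2/ 379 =0.01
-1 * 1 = -1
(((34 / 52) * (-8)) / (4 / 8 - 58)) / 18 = 0.01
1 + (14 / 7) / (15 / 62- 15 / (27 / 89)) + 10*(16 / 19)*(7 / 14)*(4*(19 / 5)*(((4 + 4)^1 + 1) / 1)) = 15840419 / 27455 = 576.96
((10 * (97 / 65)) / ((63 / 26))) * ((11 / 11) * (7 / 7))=388 / 63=6.16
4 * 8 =32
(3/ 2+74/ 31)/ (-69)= -241/ 4278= -0.06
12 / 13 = 0.92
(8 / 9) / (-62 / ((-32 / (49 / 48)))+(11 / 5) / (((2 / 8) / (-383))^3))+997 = 90854535842592539 / 91127919601407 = 997.00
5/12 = 0.42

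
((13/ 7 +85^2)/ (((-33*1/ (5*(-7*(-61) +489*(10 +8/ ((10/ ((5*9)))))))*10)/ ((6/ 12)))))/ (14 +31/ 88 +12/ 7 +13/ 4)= -2319055096/ 35697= -64964.99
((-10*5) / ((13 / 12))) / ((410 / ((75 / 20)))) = -225 / 533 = -0.42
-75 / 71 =-1.06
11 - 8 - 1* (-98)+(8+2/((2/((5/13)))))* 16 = 3057/13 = 235.15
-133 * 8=-1064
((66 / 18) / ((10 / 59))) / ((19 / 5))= 649 / 114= 5.69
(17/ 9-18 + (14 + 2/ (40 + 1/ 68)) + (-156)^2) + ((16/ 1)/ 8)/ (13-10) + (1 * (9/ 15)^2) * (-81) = 4960133798/ 204075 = 24305.45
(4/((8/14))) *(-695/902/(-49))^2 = 0.00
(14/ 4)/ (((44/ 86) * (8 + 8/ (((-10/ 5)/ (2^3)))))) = -301/ 1056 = -0.29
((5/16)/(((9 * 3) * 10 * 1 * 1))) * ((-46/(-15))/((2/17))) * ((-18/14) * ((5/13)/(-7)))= 391/183456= 0.00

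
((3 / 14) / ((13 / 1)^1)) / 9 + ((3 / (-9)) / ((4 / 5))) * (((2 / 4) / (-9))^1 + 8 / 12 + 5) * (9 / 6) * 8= -28.05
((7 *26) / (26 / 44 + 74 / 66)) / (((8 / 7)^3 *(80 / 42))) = 37.39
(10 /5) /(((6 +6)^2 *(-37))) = -1 /2664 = -0.00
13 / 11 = 1.18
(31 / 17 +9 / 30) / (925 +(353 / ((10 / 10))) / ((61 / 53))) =22021 / 12772780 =0.00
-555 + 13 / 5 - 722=-6372 / 5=-1274.40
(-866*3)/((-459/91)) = 78806/153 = 515.07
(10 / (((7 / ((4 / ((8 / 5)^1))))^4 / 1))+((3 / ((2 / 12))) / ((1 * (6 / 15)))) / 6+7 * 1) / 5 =281641 / 96040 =2.93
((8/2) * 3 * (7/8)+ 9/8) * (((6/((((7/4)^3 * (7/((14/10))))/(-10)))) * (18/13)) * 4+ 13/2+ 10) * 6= 10198845/35672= 285.91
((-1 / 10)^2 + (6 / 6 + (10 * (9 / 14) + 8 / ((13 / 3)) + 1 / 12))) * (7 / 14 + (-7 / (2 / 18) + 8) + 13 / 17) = -327207 / 650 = -503.40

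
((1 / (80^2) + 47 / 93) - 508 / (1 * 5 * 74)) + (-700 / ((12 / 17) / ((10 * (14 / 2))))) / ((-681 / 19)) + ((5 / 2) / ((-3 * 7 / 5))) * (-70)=29657586775961 / 14997254400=1977.53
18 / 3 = 6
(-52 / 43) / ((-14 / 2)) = 52 / 301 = 0.17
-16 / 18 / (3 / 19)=-152 / 27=-5.63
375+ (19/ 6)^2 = 13861/ 36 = 385.03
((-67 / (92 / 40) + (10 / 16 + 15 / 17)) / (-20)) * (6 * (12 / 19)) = 155529 / 29716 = 5.23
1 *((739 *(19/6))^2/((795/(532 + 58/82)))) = 4305946182721/1173420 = 3669569.45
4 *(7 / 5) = 28 / 5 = 5.60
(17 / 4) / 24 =17 / 96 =0.18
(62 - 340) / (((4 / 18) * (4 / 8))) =-2502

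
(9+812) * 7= 5747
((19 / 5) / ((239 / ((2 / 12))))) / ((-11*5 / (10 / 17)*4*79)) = -19 / 211844820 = -0.00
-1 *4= -4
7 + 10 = 17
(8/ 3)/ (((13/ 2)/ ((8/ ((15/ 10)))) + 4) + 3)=256/ 789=0.32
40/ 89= 0.45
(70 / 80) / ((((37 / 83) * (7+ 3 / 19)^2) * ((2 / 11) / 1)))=2307151 / 10949632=0.21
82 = 82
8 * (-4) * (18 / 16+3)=-132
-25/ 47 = -0.53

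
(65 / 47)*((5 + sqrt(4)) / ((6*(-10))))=-91 / 564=-0.16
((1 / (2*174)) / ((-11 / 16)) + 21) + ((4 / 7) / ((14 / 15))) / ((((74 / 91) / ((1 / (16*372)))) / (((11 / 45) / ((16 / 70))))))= 21.00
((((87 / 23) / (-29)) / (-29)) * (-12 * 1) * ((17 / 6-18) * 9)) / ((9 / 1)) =546 / 667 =0.82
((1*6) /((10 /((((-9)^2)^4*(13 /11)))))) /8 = 1678822119 /440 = 3815504.82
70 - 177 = -107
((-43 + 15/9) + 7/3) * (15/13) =-45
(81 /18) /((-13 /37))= -333 /26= -12.81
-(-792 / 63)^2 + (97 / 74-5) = -586433 / 3626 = -161.73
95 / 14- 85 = -1095 / 14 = -78.21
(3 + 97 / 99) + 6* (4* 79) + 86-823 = 115135 / 99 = 1162.98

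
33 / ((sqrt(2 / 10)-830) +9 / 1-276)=-16455 / 547004-3*sqrt(5) / 547004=-0.03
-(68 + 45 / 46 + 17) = -3955 / 46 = -85.98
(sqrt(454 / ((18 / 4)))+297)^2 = 94276.23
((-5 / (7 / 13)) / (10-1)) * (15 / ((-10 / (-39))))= -845 / 14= -60.36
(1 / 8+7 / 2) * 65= 1885 / 8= 235.62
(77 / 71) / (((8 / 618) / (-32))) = -190344 / 71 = -2680.90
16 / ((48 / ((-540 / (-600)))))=3 / 10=0.30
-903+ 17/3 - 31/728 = -1959869/2184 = -897.38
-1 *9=-9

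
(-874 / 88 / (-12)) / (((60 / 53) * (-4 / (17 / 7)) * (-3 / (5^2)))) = 1968685 / 532224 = 3.70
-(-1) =1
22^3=10648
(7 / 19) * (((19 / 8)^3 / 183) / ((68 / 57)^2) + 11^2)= 122373000575 / 2743918592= 44.60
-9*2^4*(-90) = 12960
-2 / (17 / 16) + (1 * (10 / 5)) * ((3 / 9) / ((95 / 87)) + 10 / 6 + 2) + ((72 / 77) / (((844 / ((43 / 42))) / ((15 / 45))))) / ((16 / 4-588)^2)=1139124745583567 / 187927655657280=6.06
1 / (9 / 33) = 11 / 3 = 3.67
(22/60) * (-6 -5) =-121/30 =-4.03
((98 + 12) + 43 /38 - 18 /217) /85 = 915707 /700910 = 1.31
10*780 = 7800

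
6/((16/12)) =9/2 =4.50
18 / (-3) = -6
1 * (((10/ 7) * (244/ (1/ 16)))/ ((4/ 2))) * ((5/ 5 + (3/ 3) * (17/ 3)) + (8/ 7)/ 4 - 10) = -1249280/ 147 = -8498.50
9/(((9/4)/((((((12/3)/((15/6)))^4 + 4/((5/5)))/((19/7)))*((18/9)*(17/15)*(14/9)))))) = 87911488/1603125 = 54.84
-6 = -6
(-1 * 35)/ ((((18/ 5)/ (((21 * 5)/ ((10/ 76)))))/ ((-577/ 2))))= 13429675/ 6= 2238279.17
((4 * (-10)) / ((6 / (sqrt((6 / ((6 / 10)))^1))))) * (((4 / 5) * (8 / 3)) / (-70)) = 64 * sqrt(10) / 315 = 0.64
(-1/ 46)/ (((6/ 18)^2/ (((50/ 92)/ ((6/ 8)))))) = -75/ 529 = -0.14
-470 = -470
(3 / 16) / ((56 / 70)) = 0.23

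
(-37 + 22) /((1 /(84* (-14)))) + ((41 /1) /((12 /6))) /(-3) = 105799 /6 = 17633.17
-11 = -11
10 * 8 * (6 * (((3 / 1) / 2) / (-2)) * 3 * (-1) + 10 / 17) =19160 / 17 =1127.06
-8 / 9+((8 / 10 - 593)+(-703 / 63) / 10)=-124783 / 210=-594.20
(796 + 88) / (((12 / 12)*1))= 884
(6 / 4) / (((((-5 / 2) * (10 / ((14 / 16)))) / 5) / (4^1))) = -21 / 20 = -1.05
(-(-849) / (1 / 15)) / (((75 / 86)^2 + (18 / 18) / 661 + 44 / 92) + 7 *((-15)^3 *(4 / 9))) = -1.21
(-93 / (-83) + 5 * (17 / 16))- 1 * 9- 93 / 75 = -126393 / 33200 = -3.81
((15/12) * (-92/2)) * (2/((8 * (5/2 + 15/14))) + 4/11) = -10971/440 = -24.93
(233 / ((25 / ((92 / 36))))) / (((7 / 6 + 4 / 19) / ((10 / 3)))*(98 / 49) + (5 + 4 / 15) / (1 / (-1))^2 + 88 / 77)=1425494 / 433065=3.29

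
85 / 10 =8.50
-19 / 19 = -1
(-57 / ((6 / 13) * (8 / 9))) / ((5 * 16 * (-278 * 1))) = 0.01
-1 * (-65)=65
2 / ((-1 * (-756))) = 1 / 378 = 0.00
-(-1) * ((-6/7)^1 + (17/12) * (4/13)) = -0.42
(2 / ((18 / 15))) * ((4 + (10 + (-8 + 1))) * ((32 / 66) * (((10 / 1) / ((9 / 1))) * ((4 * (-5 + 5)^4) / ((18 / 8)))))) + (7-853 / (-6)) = 895 / 6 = 149.17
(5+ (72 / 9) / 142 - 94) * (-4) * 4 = 101040 / 71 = 1423.10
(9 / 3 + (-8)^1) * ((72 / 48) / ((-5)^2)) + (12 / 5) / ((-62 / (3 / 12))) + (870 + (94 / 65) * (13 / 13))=351068 / 403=871.14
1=1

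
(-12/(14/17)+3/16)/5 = -2.88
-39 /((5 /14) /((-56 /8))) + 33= 3987 /5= 797.40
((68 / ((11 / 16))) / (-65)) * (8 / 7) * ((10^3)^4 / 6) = -870400000000000 / 3003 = -289843489843.49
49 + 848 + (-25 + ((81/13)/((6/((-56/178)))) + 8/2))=1013154/1157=875.67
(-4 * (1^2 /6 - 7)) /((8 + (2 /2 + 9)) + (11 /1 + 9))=41 /57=0.72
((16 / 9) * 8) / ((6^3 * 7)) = 0.01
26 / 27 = 0.96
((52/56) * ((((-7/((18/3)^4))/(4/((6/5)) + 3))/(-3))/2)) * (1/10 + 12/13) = 7/51840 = 0.00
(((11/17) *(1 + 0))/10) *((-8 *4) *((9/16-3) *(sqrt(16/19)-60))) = -5148/17 + 1716 *sqrt(19)/1615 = -298.19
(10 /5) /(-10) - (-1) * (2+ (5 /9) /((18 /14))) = 904 /405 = 2.23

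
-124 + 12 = -112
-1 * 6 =-6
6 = 6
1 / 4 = 0.25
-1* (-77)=77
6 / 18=1 / 3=0.33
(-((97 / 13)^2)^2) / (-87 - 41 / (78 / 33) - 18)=177058562 / 6988657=25.34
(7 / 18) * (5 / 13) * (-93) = -1085 / 78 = -13.91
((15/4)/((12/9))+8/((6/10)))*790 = 306125/24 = 12755.21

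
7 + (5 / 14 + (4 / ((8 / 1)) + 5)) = 90 / 7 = 12.86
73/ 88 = 0.83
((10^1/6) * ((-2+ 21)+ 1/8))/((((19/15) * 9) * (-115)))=-85/3496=-0.02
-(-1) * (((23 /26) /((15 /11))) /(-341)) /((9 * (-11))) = 23 /1196910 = 0.00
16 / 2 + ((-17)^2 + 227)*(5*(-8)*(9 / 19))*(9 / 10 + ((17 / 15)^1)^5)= -2893278232 / 106875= -27071.61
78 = 78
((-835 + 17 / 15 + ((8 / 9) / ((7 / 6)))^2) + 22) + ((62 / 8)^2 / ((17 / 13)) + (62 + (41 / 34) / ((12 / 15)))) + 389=-11037301 / 35280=-312.85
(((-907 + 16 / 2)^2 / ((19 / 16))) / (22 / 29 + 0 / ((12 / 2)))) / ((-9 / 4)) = -750010528 / 1881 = -398729.68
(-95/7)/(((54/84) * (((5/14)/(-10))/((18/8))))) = 1330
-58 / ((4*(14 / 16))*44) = -29 / 77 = -0.38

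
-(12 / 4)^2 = -9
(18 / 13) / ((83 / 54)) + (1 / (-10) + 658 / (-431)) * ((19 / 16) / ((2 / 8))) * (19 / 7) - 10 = -3915753949 / 130213720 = -30.07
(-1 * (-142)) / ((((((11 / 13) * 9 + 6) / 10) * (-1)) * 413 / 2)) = -36920 / 73101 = -0.51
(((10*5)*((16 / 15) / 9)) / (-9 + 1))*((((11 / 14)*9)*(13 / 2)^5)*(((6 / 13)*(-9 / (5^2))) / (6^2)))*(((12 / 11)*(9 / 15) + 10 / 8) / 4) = 11967059 / 89600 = 133.56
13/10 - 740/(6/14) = -51761/30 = -1725.37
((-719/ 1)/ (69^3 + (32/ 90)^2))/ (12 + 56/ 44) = -16015725/ 97123723226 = -0.00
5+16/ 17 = 101/ 17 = 5.94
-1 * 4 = -4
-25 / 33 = -0.76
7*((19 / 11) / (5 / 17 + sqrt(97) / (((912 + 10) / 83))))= -9610199620 / 1890539607 + 2941429862*sqrt(97) / 1890539607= 10.24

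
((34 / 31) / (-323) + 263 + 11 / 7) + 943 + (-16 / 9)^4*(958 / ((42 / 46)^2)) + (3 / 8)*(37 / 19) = 172970718936497 / 13633705512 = 12686.99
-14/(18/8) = -56/9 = -6.22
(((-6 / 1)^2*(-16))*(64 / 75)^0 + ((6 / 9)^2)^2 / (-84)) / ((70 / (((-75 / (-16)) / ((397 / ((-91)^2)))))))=-206978525 / 257256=-804.56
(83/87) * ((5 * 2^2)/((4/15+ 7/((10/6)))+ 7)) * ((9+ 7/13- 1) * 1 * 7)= 1612275/16211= 99.46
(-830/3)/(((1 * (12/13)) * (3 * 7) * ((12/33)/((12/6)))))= -59345/756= -78.50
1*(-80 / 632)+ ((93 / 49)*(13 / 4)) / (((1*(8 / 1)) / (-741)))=-70789331 / 123872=-571.47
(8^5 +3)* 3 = 98313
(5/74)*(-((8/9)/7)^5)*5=-409600/36720152091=-0.00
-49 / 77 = -7 / 11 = -0.64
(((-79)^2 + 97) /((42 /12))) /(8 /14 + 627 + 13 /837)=2652453 /919258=2.89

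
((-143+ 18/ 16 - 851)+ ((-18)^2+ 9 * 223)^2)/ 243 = 43460545/ 1944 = 22356.25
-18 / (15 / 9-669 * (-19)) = -27 / 19069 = -0.00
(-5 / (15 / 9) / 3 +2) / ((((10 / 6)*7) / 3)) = 9 / 35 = 0.26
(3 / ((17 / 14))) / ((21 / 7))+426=7256 / 17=426.82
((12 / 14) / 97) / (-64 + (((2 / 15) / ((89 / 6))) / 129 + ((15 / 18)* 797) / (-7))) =-688860 / 12385716503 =-0.00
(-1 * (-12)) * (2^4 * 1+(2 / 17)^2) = 55536 / 289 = 192.17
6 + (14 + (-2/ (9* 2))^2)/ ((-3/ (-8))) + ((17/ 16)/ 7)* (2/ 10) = 5905411/ 136080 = 43.40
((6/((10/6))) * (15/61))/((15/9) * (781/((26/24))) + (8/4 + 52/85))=29835/40582873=0.00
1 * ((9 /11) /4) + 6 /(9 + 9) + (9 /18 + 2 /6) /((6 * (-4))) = 797 /1584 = 0.50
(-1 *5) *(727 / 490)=-727 / 98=-7.42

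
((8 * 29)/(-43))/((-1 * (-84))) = -58/903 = -0.06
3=3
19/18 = 1.06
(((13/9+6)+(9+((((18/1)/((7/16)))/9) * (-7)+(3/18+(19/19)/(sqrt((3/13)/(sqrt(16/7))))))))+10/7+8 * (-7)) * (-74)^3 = 27312401.63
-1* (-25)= 25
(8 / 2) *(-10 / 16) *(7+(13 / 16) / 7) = -3985 / 224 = -17.79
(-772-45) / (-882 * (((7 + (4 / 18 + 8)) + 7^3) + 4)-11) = 817 / 319491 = 0.00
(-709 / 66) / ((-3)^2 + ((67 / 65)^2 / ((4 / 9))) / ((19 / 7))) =-113829950 / 104699331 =-1.09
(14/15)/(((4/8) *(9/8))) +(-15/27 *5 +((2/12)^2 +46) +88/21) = 185597/3780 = 49.10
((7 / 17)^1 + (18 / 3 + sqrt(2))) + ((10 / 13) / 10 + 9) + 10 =sqrt(2) + 5633 / 221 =26.90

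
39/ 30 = 13/ 10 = 1.30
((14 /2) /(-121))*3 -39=-4740 /121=-39.17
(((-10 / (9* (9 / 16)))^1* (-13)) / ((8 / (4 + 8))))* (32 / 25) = 6656 / 135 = 49.30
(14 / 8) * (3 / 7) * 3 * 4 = 9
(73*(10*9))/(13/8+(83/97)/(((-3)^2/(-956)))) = -73.60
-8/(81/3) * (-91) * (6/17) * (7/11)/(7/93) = 45136/561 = 80.46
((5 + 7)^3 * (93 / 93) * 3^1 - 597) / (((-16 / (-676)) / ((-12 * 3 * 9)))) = -62791443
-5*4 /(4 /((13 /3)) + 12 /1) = -65 /42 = -1.55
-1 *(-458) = 458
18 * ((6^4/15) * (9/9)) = 7776/5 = 1555.20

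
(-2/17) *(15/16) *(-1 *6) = 0.66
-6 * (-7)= 42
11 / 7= 1.57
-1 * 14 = -14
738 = 738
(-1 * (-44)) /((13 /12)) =528 /13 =40.62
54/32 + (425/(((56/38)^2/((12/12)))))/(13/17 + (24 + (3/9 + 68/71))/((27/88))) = 644020173/159420814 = 4.04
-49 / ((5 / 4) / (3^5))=-47628 / 5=-9525.60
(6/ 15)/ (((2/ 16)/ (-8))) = -128/ 5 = -25.60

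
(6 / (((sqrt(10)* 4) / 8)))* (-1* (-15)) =18* sqrt(10) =56.92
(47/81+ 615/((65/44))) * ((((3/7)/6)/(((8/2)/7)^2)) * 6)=3072881/5616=547.17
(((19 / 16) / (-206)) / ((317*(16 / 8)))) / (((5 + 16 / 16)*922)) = -19 / 11560021248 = -0.00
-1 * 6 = -6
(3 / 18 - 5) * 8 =-116 / 3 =-38.67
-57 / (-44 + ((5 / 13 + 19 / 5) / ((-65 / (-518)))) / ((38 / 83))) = -4575675 / 2315084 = -1.98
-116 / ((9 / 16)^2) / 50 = -7.33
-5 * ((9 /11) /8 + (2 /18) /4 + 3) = -12395 /792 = -15.65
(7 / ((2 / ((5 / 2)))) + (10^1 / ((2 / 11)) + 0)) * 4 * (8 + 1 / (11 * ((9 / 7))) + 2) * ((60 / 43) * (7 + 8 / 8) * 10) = 135592000 / 473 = 286663.85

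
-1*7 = -7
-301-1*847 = -1148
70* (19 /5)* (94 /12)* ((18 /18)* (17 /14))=15181 /6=2530.17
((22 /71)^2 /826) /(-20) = -121 /20819330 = -0.00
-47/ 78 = -0.60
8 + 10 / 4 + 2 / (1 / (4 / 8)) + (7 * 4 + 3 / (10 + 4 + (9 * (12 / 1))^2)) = 39.50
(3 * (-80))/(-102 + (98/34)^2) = 69360/27077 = 2.56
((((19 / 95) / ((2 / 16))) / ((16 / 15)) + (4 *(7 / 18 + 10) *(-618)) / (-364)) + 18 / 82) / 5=323579 / 22386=14.45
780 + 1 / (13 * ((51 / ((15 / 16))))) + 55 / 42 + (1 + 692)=109476433 / 74256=1474.31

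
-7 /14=-1 /2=-0.50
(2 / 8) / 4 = 1 / 16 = 0.06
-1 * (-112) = 112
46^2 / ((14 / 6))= 6348 / 7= 906.86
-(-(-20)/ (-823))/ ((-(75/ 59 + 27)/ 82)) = -24190/ 343191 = -0.07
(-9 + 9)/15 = 0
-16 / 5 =-3.20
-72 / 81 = -8 / 9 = -0.89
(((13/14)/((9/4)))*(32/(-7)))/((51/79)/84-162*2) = 262912/45150273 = 0.01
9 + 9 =18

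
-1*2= -2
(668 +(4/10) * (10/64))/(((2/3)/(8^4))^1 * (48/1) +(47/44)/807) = 108441432/1483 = 73123.02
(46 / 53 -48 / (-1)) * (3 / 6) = 1295 / 53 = 24.43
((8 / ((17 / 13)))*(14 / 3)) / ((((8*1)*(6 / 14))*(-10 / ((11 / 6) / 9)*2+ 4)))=-1001 / 11322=-0.09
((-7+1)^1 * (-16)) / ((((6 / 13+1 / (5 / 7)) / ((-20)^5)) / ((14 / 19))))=-279552000000 / 2299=-121597216.18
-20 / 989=-0.02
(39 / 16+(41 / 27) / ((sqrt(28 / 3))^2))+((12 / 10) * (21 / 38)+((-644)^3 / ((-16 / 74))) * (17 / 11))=2010955214671409 / 1053360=1909086366.17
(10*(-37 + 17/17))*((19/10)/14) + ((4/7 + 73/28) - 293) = -338.68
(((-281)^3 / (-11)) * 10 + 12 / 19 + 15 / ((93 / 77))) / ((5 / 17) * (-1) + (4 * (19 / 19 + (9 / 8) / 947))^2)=7969726287135953564 / 6220563347955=1281190.44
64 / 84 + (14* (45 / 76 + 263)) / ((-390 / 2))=-72469 / 3990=-18.16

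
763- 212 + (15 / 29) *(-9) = 15844 / 29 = 546.34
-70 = -70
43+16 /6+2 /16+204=5995 /24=249.79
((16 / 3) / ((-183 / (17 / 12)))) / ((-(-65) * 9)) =-68 / 963495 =-0.00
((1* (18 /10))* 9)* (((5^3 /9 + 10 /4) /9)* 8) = 236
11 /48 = 0.23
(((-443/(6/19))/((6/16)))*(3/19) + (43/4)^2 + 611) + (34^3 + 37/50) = 47328763/1200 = 39440.64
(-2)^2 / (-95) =-4 / 95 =-0.04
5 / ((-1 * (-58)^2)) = -5 / 3364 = -0.00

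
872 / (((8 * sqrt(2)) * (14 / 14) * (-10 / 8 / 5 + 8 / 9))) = 1962 * sqrt(2) / 23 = 120.64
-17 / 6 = -2.83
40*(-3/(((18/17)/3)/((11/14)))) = -1870/7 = -267.14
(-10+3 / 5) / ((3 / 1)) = -47 / 15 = -3.13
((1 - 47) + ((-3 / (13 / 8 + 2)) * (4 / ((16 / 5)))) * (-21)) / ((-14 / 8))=2816 / 203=13.87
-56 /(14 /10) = -40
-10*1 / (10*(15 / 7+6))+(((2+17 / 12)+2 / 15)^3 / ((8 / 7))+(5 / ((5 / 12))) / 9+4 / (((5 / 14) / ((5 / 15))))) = 160841689 / 3648000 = 44.09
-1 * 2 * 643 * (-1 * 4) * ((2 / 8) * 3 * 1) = 3858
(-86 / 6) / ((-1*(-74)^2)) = 43 / 16428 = 0.00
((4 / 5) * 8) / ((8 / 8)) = 32 / 5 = 6.40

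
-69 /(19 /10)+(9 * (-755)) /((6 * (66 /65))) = -962785 /836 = -1151.66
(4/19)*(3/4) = 0.16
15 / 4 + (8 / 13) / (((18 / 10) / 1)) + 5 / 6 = 2305 / 468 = 4.93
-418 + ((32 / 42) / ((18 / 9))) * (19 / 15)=-131518 / 315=-417.52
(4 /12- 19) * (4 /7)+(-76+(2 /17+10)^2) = 13612 /867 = 15.70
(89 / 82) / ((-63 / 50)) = -2225 / 2583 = -0.86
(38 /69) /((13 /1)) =38 /897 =0.04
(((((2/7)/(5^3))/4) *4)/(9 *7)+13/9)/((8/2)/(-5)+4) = 79627/176400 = 0.45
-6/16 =-3/8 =-0.38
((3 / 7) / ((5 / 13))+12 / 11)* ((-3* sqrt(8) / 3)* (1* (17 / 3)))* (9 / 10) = -43299* sqrt(2) / 1925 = -31.81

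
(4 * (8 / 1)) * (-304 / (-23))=9728 / 23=422.96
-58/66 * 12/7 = -116/77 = -1.51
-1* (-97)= 97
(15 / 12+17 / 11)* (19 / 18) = 779 / 264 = 2.95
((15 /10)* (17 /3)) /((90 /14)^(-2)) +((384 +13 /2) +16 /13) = 473295 /637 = 743.01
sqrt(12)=2 * sqrt(3)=3.46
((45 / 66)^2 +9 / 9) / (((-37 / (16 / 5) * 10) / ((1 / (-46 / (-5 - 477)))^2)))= -82358858 / 59208325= -1.39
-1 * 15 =-15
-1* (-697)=697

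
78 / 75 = 26 / 25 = 1.04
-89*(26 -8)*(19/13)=-30438/13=-2341.38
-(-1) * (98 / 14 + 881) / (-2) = -444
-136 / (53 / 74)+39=-7997 / 53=-150.89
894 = 894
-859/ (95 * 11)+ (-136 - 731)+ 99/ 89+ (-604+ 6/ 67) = -9163926487/ 6231335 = -1470.62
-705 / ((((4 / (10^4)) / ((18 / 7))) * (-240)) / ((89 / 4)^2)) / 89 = 23529375 / 224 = 105041.85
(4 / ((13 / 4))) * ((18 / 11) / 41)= 288 / 5863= 0.05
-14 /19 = -0.74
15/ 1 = 15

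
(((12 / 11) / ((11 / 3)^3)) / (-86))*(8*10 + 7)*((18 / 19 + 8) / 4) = -598995 / 11961697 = -0.05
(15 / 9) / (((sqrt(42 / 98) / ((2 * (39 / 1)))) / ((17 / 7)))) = 2210 * sqrt(21) / 21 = 482.26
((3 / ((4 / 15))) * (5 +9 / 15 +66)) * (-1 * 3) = -4833 / 2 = -2416.50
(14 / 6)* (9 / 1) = 21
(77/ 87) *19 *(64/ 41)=93632/ 3567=26.25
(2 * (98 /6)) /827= 98 /2481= 0.04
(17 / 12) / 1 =17 / 12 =1.42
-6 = -6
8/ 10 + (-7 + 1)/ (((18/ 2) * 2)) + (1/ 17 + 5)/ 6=334/ 255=1.31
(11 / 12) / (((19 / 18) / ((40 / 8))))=165 / 38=4.34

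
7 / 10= 0.70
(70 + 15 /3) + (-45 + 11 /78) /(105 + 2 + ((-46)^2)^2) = 26193740051 /349249914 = 75.00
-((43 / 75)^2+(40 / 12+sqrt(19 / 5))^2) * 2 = -171448 / 5625 - 8 * sqrt(95) / 3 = -56.47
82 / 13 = 6.31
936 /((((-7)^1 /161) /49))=-1054872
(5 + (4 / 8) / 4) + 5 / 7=327 / 56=5.84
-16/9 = -1.78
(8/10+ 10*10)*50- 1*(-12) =5052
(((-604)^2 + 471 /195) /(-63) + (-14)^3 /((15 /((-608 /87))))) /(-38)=28203299 /237510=118.75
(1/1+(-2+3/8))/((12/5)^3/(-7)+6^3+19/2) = -4375/1564676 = -0.00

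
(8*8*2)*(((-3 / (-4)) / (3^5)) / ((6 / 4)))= 64 / 243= 0.26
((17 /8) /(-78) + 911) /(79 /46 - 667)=-13074281 /9548136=-1.37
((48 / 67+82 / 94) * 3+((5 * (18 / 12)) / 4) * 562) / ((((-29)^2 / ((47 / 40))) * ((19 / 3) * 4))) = 0.06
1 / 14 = 0.07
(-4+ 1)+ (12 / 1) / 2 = 3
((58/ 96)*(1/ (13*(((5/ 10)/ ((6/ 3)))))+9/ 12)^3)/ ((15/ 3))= 964975/ 6749184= 0.14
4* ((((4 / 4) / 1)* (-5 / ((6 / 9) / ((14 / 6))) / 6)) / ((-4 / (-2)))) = -35 / 6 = -5.83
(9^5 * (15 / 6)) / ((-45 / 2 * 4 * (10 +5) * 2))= -2187 / 40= -54.68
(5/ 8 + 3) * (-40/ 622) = -145/ 622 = -0.23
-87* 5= -435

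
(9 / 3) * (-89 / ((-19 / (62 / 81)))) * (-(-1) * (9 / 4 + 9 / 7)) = 30349 / 798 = 38.03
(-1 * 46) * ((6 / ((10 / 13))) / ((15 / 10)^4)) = -9568 / 135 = -70.87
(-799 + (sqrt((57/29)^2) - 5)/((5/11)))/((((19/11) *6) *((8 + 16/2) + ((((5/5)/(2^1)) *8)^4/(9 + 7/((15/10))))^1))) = -17562391/7846240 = -2.24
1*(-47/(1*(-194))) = 47/194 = 0.24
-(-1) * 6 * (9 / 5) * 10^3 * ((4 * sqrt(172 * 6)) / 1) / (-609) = -28800 * sqrt(258) / 203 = -2278.80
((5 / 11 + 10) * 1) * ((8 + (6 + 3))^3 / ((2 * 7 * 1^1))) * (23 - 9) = 564995 / 11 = 51363.18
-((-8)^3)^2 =-262144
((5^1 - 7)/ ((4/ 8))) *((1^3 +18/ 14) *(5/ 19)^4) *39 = -1560000/ 912247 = -1.71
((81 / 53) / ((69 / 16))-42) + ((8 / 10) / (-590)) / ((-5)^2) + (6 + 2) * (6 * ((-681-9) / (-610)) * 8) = 1076819840032 / 2741988125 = 392.71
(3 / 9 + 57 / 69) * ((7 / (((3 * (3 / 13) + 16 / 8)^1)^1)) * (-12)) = -832 / 23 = -36.17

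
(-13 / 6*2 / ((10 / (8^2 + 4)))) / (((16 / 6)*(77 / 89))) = -12.77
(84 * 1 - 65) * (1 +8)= 171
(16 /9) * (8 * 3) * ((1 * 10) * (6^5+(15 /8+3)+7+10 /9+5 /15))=89732960 /27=3323442.96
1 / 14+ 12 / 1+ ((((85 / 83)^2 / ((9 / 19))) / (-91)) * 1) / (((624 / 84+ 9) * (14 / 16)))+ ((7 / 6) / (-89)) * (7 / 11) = 1532315253605 / 127042963047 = 12.06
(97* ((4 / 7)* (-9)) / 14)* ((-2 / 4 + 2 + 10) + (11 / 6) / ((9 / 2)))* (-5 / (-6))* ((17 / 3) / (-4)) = 5301535 / 10584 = 500.90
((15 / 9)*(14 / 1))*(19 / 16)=665 / 24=27.71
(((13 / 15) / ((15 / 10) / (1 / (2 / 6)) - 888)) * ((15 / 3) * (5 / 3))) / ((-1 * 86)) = 13 / 137385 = 0.00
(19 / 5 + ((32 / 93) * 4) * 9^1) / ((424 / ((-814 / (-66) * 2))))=92833 / 98580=0.94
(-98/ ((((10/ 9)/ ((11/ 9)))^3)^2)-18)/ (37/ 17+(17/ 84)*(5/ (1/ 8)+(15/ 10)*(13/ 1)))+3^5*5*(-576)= -253740626130939/ 362562500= -699853.48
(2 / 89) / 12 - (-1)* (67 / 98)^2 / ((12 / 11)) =1471313 / 3419024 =0.43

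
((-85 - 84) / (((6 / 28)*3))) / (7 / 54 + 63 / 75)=-50700 / 187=-271.12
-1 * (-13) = 13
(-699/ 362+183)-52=46723/ 362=129.07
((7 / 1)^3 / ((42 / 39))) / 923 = 49 / 142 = 0.35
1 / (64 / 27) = 0.42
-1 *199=-199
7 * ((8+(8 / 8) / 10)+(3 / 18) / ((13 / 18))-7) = 1211 / 130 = 9.32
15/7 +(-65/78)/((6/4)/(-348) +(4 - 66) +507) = 2.14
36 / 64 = 9 / 16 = 0.56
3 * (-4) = -12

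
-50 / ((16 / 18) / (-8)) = 450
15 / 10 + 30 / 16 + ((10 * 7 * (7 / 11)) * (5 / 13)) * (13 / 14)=1697 / 88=19.28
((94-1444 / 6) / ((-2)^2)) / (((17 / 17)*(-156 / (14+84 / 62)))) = 13090 / 3627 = 3.61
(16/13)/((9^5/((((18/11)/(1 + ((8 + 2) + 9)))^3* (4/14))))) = 4/1226350125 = 0.00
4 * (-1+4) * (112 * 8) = 10752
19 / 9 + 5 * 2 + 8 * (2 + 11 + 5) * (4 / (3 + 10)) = 56.42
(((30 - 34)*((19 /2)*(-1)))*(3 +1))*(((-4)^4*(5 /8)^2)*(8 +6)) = 212800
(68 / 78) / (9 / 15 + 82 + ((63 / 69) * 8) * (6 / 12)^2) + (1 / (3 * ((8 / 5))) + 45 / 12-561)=-1687363793 / 3029208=-557.03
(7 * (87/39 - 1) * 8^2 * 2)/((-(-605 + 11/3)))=1.83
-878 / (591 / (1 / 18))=-439 / 5319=-0.08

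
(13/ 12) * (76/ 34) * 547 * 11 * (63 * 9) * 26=3651590943/ 17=214799467.24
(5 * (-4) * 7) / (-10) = 14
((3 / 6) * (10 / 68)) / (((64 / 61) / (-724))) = -55205 / 1088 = -50.74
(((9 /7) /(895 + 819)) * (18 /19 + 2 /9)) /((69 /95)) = 500 /413931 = 0.00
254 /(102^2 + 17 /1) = 254 /10421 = 0.02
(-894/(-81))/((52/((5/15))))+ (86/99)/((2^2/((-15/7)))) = -31996/81081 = -0.39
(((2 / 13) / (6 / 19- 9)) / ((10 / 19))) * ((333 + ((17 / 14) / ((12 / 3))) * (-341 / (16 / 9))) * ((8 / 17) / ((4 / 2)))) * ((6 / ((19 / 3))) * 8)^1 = -2806623 / 170170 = -16.49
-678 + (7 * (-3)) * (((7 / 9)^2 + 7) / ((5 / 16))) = -160522 / 135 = -1189.05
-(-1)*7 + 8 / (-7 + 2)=27 / 5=5.40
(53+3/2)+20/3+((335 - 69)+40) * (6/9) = 1591/6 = 265.17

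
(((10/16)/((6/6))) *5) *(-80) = -250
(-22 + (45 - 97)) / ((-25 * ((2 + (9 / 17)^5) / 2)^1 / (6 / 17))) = 74166648 / 72469075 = 1.02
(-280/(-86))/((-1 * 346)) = -0.01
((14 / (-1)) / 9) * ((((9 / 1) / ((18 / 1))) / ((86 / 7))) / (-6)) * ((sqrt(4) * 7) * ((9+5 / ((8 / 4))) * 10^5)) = 197225000 / 1161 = 169875.11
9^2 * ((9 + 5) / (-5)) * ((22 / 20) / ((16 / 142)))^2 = -345847887 / 16000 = -21615.49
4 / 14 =2 / 7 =0.29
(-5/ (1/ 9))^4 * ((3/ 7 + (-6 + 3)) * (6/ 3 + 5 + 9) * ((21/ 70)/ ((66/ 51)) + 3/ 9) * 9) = -66075831000/ 77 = -858127675.32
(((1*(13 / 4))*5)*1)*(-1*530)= -17225 / 2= -8612.50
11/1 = 11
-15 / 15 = -1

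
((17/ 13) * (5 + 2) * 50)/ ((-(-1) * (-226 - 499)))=-238/ 377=-0.63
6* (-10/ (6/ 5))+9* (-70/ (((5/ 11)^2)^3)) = -223372936/ 3125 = -71479.34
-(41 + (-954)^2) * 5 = -4550785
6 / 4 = 3 / 2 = 1.50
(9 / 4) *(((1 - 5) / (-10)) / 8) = 9 / 80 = 0.11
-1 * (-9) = 9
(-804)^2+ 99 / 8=5171427 / 8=646428.38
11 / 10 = 1.10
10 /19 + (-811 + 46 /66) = -507730 /627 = -809.78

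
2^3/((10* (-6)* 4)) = -0.03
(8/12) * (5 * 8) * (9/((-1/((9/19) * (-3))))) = 6480/19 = 341.05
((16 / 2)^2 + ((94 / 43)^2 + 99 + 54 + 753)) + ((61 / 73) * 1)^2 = 9611688543 / 9853321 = 975.48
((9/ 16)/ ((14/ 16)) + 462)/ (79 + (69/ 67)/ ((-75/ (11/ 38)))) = 206130525/ 35196679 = 5.86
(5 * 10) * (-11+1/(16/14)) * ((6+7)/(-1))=26325/4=6581.25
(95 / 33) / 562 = 95 / 18546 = 0.01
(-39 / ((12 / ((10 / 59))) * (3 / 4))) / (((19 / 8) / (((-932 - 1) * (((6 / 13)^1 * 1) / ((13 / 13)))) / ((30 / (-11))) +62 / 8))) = -172268 / 3363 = -51.22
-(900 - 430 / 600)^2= -2911357849 / 3600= -808710.51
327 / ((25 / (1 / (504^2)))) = 0.00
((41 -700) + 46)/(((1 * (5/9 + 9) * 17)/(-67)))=369639/1462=252.83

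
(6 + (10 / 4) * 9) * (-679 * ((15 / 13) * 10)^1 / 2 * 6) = -8708175 / 13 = -669859.62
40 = 40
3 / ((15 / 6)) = 6 / 5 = 1.20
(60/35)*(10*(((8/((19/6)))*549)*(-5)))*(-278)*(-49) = -1619399747.37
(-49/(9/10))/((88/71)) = -17395/396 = -43.93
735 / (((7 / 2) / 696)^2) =29064960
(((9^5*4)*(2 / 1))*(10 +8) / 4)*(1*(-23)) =-48892572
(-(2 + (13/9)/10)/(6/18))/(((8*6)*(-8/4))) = 0.07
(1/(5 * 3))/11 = 0.01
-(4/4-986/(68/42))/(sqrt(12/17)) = 304 * sqrt(51)/3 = 723.66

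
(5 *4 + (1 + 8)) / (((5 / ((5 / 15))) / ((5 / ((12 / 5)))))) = 145 / 36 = 4.03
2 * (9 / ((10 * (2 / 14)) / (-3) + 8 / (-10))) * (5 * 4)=-282.09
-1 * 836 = -836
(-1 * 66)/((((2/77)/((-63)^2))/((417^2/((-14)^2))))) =-35790007869/4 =-8947501967.25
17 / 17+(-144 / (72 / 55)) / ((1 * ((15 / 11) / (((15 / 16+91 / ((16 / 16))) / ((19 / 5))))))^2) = -14399945983 / 415872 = -34625.91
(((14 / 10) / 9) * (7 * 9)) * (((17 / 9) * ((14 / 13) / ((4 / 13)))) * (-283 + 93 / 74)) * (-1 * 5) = 121570519 / 1332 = 91269.16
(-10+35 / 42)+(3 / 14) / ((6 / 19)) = -713 / 84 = -8.49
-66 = -66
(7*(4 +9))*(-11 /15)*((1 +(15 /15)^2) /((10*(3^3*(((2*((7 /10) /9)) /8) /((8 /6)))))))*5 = -4576 /27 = -169.48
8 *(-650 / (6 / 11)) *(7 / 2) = -100100 / 3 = -33366.67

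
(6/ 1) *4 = 24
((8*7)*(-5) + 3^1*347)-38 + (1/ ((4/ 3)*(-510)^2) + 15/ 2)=253337401/ 346800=730.50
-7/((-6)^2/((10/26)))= -35/468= -0.07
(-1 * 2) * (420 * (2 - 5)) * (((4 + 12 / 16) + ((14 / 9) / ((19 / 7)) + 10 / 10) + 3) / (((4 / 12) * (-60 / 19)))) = -44639 / 2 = -22319.50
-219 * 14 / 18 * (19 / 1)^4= -66594031 / 3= -22198010.33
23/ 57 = 0.40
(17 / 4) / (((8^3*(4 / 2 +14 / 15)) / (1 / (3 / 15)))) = 1275 / 90112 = 0.01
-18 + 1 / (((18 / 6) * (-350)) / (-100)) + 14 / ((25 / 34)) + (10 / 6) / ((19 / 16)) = 25324 / 9975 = 2.54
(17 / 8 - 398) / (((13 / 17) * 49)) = -53839 / 5096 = -10.56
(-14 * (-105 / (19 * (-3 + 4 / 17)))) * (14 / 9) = -116620 / 2679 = -43.53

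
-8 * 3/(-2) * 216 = 2592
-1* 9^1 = -9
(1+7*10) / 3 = 71 / 3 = 23.67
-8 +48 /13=-56 /13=-4.31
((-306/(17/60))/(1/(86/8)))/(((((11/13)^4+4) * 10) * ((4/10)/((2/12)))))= -11053107/103108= -107.20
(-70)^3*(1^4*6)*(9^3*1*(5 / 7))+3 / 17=-18217709997 / 17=-1071629999.82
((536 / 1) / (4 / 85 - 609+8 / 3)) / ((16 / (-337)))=18.62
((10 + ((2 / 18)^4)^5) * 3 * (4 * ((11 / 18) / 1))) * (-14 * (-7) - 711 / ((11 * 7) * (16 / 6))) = 7080016480081802487320585 / 1021243898560782019284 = 6932.74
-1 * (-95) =95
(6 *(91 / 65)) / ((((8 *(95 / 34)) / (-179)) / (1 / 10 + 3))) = -208.53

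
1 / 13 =0.08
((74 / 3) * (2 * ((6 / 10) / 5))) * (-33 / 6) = -814 / 25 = -32.56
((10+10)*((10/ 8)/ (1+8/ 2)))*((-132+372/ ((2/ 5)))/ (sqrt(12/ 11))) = 665*sqrt(33) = 3820.13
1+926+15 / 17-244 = 11626 / 17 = 683.88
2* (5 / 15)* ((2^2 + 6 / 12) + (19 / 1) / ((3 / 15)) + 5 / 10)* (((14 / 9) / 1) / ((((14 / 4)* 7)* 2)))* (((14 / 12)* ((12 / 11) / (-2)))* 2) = -800 / 297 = -2.69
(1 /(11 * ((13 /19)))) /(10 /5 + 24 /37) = 703 /14014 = 0.05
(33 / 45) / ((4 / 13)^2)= 1859 / 240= 7.75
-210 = -210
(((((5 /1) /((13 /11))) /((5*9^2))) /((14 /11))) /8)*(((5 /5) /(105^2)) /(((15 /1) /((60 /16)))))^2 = 121 /229363112160000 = 0.00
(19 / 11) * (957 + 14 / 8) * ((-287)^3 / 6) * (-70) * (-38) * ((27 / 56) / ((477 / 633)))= -103583832332532825 / 9328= -11104613243196.06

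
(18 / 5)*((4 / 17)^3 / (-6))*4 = -768 / 24565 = -0.03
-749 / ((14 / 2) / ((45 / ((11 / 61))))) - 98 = -294793 / 11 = -26799.36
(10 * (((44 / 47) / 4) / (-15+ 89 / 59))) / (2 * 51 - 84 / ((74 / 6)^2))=-4442405 / 2597926692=-0.00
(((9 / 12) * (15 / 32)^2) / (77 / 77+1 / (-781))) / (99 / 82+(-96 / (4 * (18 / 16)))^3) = -7781103 / 457786580992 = -0.00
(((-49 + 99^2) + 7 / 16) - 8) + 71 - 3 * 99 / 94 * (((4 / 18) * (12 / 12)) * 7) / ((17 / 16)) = 125421417 / 12784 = 9810.81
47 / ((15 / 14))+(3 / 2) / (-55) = 14467 / 330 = 43.84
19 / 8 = 2.38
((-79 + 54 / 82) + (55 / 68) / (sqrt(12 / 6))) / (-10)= 1606 / 205 - 11 * sqrt(2) / 272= 7.78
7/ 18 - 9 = -155/ 18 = -8.61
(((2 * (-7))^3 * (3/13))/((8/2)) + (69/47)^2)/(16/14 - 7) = 31389603/1177397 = 26.66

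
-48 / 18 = -8 / 3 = -2.67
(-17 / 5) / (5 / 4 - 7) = 68 / 115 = 0.59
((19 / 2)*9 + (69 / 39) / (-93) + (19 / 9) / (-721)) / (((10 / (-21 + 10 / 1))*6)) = -15.67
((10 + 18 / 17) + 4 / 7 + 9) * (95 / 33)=233225 / 3927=59.39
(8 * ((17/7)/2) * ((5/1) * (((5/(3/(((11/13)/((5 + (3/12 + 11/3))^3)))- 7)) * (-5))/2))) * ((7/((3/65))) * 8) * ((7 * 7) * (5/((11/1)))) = -103958400000/15881207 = -6546.00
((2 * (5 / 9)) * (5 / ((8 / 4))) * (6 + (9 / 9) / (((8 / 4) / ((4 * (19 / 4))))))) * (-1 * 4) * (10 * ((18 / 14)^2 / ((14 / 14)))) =-139500 / 49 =-2846.94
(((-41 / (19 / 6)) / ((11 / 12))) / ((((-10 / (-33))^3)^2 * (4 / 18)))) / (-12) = 129968640153 / 19000000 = 6840.45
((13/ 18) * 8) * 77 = 4004/ 9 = 444.89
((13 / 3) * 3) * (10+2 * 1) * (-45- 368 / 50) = -204204 / 25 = -8168.16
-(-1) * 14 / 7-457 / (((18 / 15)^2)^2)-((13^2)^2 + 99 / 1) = -37426393 / 1296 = -28878.39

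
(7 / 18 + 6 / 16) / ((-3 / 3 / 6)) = -4.58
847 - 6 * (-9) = 901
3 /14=0.21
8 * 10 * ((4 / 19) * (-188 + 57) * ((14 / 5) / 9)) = -117376 / 171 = -686.41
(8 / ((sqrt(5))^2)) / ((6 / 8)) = 32 / 15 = 2.13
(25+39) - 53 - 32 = -21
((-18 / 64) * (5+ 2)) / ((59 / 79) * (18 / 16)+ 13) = -4977 / 34988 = -0.14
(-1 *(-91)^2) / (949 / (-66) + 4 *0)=42042 / 73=575.92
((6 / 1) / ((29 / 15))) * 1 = 90 / 29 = 3.10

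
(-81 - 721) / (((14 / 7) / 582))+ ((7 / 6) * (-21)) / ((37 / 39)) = -233407.82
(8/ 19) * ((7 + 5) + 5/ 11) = 5.24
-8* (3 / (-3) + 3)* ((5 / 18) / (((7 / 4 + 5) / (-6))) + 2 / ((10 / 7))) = -7472 / 405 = -18.45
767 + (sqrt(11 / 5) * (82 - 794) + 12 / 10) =3841 / 5 - 712 * sqrt(55) / 5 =-287.87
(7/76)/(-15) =-7/1140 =-0.01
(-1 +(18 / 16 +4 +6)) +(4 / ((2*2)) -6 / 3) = 73 / 8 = 9.12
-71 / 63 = -1.13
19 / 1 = 19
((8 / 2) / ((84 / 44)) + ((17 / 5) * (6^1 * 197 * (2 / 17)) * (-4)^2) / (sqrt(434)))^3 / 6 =2974364703904 / 21531825 + 47353686346496 * sqrt(434) / 123608625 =8119001.56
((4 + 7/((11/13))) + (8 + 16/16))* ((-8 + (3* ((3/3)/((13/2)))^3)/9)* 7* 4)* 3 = -26570880/1859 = -14293.10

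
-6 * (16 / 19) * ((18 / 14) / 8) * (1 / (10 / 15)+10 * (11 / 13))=-1998 / 247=-8.09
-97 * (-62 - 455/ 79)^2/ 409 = -1088.90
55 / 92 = 0.60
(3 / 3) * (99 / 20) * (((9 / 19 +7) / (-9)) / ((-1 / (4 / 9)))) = 1562 / 855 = 1.83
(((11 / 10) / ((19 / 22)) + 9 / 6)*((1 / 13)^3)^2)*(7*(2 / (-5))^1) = -3689 / 2292734275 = -0.00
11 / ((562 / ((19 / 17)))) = 209 / 9554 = 0.02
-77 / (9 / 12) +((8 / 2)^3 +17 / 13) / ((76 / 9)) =-281381 / 2964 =-94.93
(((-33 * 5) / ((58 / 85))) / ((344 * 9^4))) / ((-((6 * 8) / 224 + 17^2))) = 32725 / 88339106088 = 0.00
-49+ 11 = -38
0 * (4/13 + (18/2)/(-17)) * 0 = 0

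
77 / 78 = 0.99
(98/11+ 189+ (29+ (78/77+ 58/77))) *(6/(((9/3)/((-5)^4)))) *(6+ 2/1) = 176080000/77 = 2286753.25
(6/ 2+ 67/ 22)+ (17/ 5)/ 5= 6.73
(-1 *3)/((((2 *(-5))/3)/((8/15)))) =12/25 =0.48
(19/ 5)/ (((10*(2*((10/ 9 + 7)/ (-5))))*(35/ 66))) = -5643/ 25550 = -0.22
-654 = -654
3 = 3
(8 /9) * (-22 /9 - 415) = -30056 /81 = -371.06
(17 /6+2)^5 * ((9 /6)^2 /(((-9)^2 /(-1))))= -20511149 /279936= -73.27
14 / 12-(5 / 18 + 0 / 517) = 8 / 9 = 0.89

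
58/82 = 29/41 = 0.71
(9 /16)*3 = 27 /16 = 1.69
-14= -14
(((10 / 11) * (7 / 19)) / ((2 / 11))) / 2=35 / 38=0.92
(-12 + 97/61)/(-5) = 127/61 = 2.08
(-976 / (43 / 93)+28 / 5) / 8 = -113159 / 430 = -263.16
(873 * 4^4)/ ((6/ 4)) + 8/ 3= 446984/ 3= 148994.67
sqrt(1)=1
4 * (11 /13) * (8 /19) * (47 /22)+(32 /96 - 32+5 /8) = -165967 /5928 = -28.00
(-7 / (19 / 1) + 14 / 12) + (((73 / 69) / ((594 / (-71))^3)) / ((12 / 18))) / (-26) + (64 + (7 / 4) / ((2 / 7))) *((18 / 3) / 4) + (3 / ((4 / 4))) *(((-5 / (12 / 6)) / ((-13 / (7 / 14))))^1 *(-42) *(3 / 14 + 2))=377002311510059 / 4762600086816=79.16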